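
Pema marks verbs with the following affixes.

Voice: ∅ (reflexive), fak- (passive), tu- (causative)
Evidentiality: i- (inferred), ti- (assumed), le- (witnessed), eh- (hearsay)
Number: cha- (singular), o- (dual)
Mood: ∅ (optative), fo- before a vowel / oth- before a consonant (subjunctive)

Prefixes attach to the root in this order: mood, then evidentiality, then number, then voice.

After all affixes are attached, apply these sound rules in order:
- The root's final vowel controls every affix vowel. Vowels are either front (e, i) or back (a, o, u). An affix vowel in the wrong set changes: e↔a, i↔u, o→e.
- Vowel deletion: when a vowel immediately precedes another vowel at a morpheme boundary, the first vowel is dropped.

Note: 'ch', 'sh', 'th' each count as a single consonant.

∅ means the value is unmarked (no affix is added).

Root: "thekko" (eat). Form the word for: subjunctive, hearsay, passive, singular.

fakchahoththekko

Attach mood subjunctive oth- (before consonant 'th') → oththekko.
Attach evidentiality hearsay eh- → ehoththekko.
Attach number singular cha- → chaehoththekko.
Attach voice passive fak- → fakchaehoththekko.
Apply vowel harmony: fakchaehoththekko → fakchaahoththekko.
Apply vowel deletion: fakchaahoththekko → fakchahoththekko.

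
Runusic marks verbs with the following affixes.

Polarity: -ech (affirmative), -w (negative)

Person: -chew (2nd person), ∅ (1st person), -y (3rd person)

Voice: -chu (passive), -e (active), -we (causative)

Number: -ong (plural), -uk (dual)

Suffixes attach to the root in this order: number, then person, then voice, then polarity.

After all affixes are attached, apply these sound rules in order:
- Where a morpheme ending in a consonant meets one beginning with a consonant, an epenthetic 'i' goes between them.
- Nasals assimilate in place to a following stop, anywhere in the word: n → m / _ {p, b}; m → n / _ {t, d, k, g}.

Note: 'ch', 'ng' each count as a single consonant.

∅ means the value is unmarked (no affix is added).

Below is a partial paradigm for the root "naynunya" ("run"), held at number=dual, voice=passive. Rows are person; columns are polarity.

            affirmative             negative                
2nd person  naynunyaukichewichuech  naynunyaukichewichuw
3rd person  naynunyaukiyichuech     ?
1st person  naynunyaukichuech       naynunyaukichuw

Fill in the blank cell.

Attach number dual -uk → naynunyauk.
Attach person 3rd person -y → naynunyauky.
Attach voice passive -chu → naynunyaukychu.
Attach polarity negative -w → naynunyaukychuw.
Apply epenthesis: naynunyaukychuw → naynunyaukiyichuw.
Nasal assimilation: no change.

naynunyaukiyichuw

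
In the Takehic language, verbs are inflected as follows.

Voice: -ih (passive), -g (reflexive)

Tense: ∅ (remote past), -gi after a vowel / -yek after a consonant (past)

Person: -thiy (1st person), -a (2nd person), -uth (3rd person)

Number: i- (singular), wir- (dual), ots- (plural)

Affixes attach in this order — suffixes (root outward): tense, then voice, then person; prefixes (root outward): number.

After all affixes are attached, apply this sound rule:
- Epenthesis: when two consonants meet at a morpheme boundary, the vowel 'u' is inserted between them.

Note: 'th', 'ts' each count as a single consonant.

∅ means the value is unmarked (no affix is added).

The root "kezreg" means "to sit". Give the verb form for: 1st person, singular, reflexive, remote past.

Attach number singular i- → ikezreg.
tense = remote past: zero marking, form stays ikezreg.
Attach voice reflexive -g → ikezregg.
Attach person 1st person -thiy → ikezreggthiy.
Apply epenthesis: ikezreggthiy → ikezreguguthiy.

ikezreguguthiy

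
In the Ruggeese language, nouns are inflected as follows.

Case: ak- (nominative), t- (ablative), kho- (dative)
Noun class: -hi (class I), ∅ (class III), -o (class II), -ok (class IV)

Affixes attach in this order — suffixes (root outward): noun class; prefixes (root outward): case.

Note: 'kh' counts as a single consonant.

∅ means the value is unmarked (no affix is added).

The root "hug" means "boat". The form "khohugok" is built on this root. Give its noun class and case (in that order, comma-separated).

Segment: kho-hug-ok.
noun class: -ok → class IV.
case: kho- → dative.

class IV, dative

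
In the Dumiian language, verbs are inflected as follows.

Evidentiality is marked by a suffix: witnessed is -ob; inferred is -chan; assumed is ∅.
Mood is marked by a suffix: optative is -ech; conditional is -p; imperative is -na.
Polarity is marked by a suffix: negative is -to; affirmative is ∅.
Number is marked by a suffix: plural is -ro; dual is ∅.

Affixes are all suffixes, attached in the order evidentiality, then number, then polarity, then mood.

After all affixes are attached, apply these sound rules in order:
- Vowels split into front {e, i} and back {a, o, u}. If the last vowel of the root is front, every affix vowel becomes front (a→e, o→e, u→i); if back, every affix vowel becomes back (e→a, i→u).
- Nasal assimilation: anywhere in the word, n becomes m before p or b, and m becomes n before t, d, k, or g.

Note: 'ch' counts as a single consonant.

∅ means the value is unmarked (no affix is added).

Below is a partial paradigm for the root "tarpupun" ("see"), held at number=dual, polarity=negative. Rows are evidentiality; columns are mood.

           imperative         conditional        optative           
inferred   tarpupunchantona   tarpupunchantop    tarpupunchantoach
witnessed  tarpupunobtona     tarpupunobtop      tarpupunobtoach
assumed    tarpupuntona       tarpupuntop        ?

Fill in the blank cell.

tarpupuntoach

evidentiality = assumed: zero marking, form stays tarpupun.
number = dual: zero marking, form stays tarpupun.
Attach polarity negative -to → tarpupunto.
Attach mood optative -ech → tarpupuntoech.
Apply vowel harmony: tarpupuntoech → tarpupuntoach.
Nasal assimilation: no change.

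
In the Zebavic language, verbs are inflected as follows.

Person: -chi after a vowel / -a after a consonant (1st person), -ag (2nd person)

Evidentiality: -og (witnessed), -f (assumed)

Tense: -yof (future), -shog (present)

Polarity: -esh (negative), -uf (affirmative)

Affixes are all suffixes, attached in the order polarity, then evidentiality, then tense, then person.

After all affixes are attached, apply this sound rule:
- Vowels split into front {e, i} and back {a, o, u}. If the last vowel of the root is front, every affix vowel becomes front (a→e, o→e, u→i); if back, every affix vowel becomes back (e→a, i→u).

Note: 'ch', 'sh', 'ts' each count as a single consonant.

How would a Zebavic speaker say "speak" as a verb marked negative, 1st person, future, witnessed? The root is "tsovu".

Attach polarity negative -esh → tsovuesh.
Attach evidentiality witnessed -og → tsovueshog.
Attach tense future -yof → tsovueshogyof.
Attach person 1st person -a (after consonant 'f') → tsovueshogyofa.
Apply vowel harmony: tsovueshogyofa → tsovuashogyofa.

tsovuashogyofa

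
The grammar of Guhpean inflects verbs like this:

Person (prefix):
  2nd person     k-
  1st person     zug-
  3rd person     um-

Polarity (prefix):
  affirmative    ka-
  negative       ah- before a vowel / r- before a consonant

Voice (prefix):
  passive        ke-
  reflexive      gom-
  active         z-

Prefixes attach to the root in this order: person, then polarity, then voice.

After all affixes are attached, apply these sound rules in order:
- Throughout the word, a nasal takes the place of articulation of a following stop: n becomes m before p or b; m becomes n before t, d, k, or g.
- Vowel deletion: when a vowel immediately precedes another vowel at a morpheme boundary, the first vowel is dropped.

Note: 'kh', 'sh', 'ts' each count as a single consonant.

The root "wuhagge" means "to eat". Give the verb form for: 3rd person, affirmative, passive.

Attach person 3rd person um- → umwuhagge.
Attach polarity affirmative ka- → kaumwuhagge.
Attach voice passive ke- → kekaumwuhagge.
Nasal assimilation: no change.
Apply vowel deletion: kekaumwuhagge → kekumwuhagge.

kekumwuhagge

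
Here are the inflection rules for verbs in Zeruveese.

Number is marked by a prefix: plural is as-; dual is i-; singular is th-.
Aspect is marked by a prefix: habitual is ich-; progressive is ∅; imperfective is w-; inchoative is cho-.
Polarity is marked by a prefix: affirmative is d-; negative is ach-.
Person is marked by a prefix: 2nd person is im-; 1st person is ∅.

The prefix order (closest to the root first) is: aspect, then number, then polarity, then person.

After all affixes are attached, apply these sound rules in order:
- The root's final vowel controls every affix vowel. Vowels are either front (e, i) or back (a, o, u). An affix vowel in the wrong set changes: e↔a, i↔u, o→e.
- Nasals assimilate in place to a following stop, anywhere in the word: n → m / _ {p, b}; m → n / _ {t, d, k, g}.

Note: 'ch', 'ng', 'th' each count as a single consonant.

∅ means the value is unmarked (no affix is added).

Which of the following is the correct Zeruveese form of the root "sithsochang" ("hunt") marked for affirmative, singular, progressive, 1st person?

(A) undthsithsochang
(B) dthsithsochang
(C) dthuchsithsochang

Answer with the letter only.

aspect = progressive: zero marking, form stays sithsochang.
Attach number singular th- → thsithsochang.
Attach polarity affirmative d- → dthsithsochang.
person = 1st person: zero marking, form stays dthsithsochang.
Vowel harmony: no change.
Nasal assimilation: no change.
So the correct form is dthsithsochang, option (B).
(C) dthuchsithsochang is wrong: it uses habitual instead of progressive for aspect.
(A) undthsithsochang is wrong: it uses 2nd person instead of 1st person for person.

B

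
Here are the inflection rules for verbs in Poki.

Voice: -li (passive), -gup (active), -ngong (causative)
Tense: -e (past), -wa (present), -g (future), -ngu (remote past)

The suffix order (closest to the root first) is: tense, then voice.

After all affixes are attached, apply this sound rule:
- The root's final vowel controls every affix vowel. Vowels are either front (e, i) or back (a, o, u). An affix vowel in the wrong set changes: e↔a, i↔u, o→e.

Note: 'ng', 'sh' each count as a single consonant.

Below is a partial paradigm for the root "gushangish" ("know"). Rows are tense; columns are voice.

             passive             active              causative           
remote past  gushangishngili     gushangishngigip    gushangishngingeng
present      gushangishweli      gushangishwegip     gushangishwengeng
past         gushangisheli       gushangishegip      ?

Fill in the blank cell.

Attach tense past -e → gushangishe.
Attach voice causative -ngong → gushangishengong.
Apply vowel harmony: gushangishengong → gushangishengeng.

gushangishengeng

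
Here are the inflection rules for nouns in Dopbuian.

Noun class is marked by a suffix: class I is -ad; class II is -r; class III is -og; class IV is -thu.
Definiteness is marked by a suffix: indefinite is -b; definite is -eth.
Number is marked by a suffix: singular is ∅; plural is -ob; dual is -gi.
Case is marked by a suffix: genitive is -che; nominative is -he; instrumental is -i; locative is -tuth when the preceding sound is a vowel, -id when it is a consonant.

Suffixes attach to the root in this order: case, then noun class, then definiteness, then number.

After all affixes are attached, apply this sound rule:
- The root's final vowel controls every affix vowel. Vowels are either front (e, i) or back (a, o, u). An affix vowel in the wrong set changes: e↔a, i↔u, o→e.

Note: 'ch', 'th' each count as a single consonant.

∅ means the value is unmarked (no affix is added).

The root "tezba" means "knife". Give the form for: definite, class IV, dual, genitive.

tezbachathuathgu

Attach case genitive -che → tezbache.
Attach noun class class IV -thu → tezbachethu.
Attach definiteness definite -eth → tezbachethueth.
Attach number dual -gi → tezbachethuethgi.
Apply vowel harmony: tezbachethuethgi → tezbachathuathgu.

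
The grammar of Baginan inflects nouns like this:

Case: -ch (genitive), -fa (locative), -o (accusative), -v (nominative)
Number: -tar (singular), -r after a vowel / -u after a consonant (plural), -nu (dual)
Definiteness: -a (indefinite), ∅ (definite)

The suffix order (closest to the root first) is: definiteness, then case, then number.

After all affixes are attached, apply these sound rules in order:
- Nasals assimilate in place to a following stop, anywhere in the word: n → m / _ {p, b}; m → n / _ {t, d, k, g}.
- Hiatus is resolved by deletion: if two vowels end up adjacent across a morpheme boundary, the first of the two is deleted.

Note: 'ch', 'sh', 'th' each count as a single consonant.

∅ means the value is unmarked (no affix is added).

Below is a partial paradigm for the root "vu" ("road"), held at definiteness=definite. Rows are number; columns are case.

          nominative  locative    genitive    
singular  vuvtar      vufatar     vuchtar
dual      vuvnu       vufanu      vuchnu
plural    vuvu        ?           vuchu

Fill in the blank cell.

definiteness = definite: zero marking, form stays vu.
Attach case locative -fa → vufa.
Attach number plural -r (after vowel 'a') → vufar.
Nasal assimilation: no change.
Vowel deletion: no change.

vufar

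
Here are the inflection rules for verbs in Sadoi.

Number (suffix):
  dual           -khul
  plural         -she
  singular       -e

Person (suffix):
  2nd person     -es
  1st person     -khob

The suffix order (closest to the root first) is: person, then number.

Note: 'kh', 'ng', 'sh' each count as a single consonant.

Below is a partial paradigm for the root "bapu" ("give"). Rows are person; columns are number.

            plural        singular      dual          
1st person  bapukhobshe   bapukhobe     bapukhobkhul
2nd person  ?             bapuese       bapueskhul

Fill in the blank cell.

Attach person 2nd person -es → bapues.
Attach number plural -she → bapuesshe.

bapuesshe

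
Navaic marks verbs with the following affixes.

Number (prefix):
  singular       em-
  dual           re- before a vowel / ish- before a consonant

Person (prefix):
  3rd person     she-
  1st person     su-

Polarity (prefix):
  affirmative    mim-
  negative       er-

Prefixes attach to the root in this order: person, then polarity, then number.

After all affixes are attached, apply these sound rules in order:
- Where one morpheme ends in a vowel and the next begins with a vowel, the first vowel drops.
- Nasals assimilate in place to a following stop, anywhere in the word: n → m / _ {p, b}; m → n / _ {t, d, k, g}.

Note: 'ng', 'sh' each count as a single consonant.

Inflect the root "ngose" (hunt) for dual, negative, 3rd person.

rershengose

Attach person 3rd person she- → shengose.
Attach polarity negative er- → ershengose.
Attach number dual re- (before vowel 'e') → reershengose.
Apply vowel deletion: reershengose → rershengose.
Nasal assimilation: no change.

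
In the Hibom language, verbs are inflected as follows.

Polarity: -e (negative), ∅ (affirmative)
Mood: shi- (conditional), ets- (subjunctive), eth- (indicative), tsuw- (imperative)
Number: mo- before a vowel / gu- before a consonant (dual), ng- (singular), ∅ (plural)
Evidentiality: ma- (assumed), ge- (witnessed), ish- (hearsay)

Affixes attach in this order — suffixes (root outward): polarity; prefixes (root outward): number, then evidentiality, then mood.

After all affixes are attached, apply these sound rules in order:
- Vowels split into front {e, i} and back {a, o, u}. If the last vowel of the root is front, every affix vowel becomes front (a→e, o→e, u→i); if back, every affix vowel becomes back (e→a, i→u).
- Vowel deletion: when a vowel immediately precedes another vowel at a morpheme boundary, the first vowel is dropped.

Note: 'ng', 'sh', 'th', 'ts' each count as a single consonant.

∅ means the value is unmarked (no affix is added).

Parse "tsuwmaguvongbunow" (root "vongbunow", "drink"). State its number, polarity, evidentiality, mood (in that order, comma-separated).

Segment: tsuw-ma-gu-vongbunow.
number: mo/gu- → dual.
polarity: ∅ → affirmative.
evidentiality: ma- → assumed.
mood: tsuw- → imperative.

dual, affirmative, assumed, imperative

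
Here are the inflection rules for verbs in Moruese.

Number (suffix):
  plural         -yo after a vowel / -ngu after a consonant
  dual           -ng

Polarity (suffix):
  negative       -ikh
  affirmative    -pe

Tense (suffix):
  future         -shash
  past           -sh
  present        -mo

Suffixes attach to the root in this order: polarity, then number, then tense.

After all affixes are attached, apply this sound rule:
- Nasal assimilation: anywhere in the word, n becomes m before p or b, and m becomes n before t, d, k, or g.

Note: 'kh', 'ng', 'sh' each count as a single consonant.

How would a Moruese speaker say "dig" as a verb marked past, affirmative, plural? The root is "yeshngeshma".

yeshngeshmapeyosh

Attach polarity affirmative -pe → yeshngeshmape.
Attach number plural -yo (after vowel 'e') → yeshngeshmapeyo.
Attach tense past -sh → yeshngeshmapeyosh.
Nasal assimilation: no change.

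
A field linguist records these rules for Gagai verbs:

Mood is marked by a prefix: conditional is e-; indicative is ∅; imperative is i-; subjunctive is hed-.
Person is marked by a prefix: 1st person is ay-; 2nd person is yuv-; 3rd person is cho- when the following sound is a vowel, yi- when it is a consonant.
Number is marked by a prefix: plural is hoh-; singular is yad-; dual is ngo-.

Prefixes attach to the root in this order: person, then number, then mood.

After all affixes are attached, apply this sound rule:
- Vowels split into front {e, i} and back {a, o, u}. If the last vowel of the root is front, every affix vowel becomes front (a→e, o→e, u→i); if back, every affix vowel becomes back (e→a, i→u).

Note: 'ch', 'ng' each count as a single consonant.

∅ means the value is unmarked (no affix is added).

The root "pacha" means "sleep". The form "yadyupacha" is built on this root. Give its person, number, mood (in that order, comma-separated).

Segment: yad-yi-pacha.
person: cho/yi- → 3rd person.
number: yad- → singular.
mood: ∅ → indicative.

3rd person, singular, indicative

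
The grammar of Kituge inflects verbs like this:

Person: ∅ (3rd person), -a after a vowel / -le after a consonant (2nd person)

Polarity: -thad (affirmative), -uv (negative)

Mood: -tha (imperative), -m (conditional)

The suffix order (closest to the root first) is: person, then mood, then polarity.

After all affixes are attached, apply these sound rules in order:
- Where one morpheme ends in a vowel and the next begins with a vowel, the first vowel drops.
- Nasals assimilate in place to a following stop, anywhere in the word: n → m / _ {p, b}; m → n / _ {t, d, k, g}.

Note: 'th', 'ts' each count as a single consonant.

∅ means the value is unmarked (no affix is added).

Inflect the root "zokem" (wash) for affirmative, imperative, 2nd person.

Attach person 2nd person -le (after consonant 'm') → zokemle.
Attach mood imperative -tha → zokemletha.
Attach polarity affirmative -thad → zokemlethathad.
Vowel deletion: no change.
Nasal assimilation: no change.

zokemlethathad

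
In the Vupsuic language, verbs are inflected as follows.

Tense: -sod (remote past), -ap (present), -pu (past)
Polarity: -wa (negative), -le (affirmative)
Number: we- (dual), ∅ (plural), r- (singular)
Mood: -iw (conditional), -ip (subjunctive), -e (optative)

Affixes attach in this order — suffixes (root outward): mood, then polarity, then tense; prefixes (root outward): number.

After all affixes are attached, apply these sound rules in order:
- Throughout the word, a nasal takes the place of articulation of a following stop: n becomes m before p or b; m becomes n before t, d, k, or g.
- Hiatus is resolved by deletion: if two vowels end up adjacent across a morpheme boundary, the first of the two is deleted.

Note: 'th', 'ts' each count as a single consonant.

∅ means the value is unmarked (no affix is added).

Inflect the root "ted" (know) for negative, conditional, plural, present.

tediwwap

Attach mood conditional -iw → tediw.
Attach polarity negative -wa → tediwwa.
number = plural: zero marking, form stays tediwwa.
Attach tense present -ap → tediwwaap.
Nasal assimilation: no change.
Apply vowel deletion: tediwwaap → tediwwap.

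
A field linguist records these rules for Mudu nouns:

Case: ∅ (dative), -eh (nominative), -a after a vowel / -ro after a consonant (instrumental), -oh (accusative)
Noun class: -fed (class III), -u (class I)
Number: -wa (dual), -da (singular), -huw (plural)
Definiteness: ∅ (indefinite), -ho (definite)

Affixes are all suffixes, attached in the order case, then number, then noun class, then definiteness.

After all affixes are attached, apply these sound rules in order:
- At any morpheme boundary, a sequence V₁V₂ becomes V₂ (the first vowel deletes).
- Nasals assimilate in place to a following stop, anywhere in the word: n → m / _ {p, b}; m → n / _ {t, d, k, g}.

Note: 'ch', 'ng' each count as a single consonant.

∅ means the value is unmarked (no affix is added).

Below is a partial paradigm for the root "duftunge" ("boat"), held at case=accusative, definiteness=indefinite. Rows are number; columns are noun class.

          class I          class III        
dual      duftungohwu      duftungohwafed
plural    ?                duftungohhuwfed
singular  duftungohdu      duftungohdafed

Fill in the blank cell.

Attach case accusative -oh → duftungeoh.
Attach number plural -huw → duftungeohhuw.
Attach noun class class I -u → duftungeohhuwu.
definiteness = indefinite: zero marking, form stays duftungeohhuwu.
Apply vowel deletion: duftungeohhuwu → duftungohhuwu.
Nasal assimilation: no change.

duftungohhuwu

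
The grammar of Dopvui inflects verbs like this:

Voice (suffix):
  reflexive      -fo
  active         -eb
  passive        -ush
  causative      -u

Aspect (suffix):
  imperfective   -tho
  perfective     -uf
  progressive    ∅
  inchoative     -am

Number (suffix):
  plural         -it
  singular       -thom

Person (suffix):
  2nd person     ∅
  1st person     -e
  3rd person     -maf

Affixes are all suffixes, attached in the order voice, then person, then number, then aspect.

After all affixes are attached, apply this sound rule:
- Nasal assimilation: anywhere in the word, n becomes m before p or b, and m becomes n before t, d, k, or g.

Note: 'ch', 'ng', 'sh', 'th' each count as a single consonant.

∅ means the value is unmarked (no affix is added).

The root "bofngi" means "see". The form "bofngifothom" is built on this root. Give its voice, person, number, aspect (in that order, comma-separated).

reflexive, 2nd person, singular, progressive

Segment: bofngi-fo-thom.
voice: -fo → reflexive.
person: ∅ → 2nd person.
number: -thom → singular.
aspect: ∅ → progressive.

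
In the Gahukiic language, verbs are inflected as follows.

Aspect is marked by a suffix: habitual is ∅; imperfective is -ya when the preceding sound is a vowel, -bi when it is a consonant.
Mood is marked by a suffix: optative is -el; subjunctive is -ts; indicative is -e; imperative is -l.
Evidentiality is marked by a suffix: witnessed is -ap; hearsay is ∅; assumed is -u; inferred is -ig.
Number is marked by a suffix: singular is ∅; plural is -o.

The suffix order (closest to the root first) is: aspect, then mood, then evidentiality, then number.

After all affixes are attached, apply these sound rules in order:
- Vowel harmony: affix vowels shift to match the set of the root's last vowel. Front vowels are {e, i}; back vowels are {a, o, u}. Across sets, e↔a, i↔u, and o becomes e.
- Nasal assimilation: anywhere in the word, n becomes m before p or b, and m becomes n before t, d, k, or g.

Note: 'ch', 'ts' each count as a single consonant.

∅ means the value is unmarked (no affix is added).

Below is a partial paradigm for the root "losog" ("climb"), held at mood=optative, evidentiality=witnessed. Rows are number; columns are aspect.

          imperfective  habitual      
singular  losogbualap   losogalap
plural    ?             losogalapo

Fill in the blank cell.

losogbualapo

Attach aspect imperfective -bi (after consonant 'g') → losogbi.
Attach mood optative -el → losogbiel.
Attach evidentiality witnessed -ap → losogbielap.
Attach number plural -o → losogbielapo.
Apply vowel harmony: losogbielapo → losogbualapo.
Nasal assimilation: no change.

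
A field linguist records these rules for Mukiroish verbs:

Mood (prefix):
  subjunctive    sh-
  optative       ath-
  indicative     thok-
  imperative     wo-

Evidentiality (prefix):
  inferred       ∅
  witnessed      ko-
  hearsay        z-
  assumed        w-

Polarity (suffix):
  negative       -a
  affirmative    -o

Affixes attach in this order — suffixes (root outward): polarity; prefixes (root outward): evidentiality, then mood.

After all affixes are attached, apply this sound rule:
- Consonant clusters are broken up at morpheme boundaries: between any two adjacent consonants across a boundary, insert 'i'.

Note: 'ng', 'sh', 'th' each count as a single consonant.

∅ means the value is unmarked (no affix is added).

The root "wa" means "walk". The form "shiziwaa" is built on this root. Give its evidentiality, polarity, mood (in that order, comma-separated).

Segment: sh-z-wa-a.
evidentiality: z- → hearsay.
polarity: -a → negative.
mood: sh- → subjunctive.

hearsay, negative, subjunctive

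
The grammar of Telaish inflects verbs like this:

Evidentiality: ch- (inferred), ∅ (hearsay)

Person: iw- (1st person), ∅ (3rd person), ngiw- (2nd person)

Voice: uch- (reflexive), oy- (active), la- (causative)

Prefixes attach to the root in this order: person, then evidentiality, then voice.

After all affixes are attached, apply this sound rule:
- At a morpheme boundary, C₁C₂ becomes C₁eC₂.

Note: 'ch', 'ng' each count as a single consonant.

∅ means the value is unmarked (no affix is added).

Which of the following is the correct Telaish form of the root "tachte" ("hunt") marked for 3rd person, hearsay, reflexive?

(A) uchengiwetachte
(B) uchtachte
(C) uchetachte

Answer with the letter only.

C

person = 3rd person: zero marking, form stays tachte.
evidentiality = hearsay: zero marking, form stays tachte.
Attach voice reflexive uch- → uchtachte.
Apply epenthesis: uchtachte → uchetachte.
So the correct form is uchetachte, option (C).
(B) uchtachte is wrong: it fails to apply the sound rule(s).
(A) uchengiwetachte is wrong: it uses 2nd person instead of 3rd person for person.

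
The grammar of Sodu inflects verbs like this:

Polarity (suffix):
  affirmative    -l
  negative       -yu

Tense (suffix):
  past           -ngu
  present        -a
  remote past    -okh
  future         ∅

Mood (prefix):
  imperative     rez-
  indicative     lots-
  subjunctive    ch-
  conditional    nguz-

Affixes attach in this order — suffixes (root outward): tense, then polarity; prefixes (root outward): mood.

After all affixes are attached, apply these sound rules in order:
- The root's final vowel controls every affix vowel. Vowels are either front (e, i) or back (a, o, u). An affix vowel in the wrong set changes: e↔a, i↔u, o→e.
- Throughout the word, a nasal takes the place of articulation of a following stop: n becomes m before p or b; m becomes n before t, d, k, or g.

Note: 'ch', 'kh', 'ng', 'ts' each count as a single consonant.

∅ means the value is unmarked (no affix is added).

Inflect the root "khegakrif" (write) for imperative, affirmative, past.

Attach mood imperative rez- → rezkhegakrif.
Attach tense past -ngu → rezkhegakrifngu.
Attach polarity affirmative -l → rezkhegakrifngul.
Apply vowel harmony: rezkhegakrifngul → rezkhegakrifngil.
Nasal assimilation: no change.

rezkhegakrifngil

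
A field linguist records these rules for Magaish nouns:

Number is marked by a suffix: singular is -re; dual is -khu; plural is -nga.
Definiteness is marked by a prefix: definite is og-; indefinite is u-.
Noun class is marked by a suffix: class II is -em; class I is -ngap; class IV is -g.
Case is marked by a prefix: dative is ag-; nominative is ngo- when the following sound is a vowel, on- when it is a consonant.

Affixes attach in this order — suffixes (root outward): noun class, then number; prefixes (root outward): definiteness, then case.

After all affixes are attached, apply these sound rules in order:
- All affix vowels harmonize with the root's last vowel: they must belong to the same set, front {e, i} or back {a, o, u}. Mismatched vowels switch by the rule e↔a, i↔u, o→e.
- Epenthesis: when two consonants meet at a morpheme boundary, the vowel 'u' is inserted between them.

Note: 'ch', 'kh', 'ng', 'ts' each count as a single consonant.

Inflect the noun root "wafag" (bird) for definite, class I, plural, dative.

Attach definiteness definite og- → ogwafag.
Attach case dative ag- → agogwafag.
Attach noun class class I -ngap → agogwafagngap.
Attach number plural -nga → agogwafagngapnga.
Vowel harmony: no change.
Apply epenthesis: agogwafagngapnga → agoguwafagungapunga.

agoguwafagungapunga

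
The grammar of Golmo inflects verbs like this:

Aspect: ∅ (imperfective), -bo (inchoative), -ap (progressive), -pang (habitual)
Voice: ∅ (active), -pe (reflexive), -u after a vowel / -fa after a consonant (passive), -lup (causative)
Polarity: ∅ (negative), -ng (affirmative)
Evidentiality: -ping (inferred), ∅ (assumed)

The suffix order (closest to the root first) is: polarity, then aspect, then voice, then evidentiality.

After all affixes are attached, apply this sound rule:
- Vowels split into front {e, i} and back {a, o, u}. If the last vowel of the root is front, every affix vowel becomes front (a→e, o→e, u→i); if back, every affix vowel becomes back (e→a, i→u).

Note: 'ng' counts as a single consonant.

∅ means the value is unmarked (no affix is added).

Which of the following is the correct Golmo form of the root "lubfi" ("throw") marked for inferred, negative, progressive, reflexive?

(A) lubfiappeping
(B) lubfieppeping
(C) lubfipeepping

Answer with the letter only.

polarity = negative: zero marking, form stays lubfi.
Attach aspect progressive -ap → lubfiap.
Attach voice reflexive -pe → lubfiappe.
Attach evidentiality inferred -ping → lubfiappeping.
Apply vowel harmony: lubfiappeping → lubfieppeping.
So the correct form is lubfieppeping, option (B).
(A) lubfiappeping is wrong: it fails to apply the sound rule(s).
(C) lubfipeepping is wrong: it has the affixes in the wrong order.

B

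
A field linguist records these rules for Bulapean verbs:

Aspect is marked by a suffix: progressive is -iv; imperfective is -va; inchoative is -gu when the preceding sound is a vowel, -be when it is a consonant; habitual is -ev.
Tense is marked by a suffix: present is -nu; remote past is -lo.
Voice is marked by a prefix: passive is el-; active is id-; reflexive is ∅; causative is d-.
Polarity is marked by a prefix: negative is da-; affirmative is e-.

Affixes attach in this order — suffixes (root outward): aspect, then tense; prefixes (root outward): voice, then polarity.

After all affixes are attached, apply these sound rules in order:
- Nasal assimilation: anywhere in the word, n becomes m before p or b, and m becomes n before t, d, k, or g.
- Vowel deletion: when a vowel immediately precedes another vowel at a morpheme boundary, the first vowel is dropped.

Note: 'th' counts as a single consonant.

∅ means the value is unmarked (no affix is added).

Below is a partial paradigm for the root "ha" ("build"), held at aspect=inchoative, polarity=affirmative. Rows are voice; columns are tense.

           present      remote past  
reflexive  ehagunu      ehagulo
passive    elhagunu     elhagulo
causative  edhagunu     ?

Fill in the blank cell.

edhagulo

Attach aspect inchoative -gu (after vowel 'a') → hagu.
Attach tense remote past -lo → hagulo.
Attach voice causative d- → dhagulo.
Attach polarity affirmative e- → edhagulo.
Nasal assimilation: no change.
Vowel deletion: no change.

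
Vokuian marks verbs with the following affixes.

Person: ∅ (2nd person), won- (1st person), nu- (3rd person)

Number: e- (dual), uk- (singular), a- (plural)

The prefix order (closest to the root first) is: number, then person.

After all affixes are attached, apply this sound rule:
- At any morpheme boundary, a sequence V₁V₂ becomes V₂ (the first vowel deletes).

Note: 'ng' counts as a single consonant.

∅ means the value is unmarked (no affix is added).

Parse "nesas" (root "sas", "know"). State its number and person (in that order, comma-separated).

dual, 3rd person

Segment: nu-e-sas.
number: e- → dual.
person: nu- → 3rd person.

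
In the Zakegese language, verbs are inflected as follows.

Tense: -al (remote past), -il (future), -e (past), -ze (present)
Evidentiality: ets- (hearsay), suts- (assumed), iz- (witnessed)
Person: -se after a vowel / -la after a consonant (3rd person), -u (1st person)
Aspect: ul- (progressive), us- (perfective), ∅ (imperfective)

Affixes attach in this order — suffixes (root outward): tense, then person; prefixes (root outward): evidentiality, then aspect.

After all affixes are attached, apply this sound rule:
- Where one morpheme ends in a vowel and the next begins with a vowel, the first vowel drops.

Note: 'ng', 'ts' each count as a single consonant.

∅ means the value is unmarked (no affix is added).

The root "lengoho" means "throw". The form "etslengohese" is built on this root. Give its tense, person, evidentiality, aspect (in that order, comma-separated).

Segment: ets-lengoho-e-se.
tense: -e → past.
person: -se/la → 3rd person.
evidentiality: ets- → hearsay.
aspect: ∅ → imperfective.

past, 3rd person, hearsay, imperfective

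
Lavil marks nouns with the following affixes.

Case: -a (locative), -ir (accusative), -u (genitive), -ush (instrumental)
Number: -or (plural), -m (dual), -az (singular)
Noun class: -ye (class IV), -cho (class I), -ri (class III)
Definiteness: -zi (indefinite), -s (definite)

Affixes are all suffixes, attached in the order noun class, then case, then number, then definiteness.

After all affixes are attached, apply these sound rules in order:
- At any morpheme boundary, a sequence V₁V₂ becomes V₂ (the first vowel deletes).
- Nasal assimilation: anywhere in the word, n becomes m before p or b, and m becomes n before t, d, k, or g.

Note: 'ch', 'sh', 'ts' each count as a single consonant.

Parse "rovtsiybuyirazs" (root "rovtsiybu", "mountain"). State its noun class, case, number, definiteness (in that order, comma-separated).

class IV, accusative, singular, definite

Segment: rovtsiybu-ye-ir-az-s.
noun class: -ye → class IV.
case: -ir → accusative.
number: -az → singular.
definiteness: -s → definite.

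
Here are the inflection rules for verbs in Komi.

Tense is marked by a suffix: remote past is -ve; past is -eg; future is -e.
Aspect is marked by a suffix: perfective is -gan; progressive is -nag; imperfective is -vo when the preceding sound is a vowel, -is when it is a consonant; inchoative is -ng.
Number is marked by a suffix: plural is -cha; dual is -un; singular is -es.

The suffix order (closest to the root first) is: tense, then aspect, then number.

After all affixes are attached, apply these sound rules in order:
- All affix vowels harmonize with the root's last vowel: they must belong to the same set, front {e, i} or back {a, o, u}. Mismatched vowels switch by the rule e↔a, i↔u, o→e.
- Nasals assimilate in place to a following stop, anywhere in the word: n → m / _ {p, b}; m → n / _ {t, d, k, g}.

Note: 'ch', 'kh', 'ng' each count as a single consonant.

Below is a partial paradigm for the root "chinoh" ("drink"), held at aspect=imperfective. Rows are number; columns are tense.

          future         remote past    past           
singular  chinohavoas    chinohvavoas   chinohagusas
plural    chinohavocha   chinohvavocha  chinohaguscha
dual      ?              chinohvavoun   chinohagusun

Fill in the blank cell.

chinohavoun

Attach tense future -e → chinohe.
Attach aspect imperfective -vo (after vowel 'e') → chinohevo.
Attach number dual -un → chinohevoun.
Apply vowel harmony: chinohevoun → chinohavoun.
Nasal assimilation: no change.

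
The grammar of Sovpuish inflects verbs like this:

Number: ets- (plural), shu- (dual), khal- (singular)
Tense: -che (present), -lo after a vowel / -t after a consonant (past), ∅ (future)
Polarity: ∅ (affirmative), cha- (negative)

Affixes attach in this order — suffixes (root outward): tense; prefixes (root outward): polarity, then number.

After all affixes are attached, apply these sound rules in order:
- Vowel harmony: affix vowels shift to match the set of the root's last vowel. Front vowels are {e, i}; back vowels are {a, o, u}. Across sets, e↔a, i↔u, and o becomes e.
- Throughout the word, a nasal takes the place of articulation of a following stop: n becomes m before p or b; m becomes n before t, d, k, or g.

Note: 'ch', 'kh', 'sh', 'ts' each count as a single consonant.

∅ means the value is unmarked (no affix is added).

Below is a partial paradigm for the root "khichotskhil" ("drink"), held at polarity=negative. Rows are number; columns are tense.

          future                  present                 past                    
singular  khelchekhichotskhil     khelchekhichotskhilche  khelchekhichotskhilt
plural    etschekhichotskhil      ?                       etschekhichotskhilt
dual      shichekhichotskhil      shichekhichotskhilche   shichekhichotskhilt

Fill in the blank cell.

Attach polarity negative cha- → chakhichotskhil.
Attach tense present -che → chakhichotskhilche.
Attach number plural ets- → etschakhichotskhilche.
Apply vowel harmony: etschakhichotskhilche → etschekhichotskhilche.
Nasal assimilation: no change.

etschekhichotskhilche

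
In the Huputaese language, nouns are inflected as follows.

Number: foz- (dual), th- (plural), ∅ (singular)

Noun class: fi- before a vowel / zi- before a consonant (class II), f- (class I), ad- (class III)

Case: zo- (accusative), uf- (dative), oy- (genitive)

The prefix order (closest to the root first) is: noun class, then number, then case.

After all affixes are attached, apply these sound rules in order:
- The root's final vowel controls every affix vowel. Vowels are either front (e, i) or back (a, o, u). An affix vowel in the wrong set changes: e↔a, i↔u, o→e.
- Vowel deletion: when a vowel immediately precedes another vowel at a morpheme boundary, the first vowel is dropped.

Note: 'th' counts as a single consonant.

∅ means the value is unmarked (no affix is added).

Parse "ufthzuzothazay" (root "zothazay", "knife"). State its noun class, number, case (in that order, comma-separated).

Segment: uf-th-zi-zothazay.
noun class: fi/zi- → class II.
number: th- → plural.
case: uf- → dative.

class II, plural, dative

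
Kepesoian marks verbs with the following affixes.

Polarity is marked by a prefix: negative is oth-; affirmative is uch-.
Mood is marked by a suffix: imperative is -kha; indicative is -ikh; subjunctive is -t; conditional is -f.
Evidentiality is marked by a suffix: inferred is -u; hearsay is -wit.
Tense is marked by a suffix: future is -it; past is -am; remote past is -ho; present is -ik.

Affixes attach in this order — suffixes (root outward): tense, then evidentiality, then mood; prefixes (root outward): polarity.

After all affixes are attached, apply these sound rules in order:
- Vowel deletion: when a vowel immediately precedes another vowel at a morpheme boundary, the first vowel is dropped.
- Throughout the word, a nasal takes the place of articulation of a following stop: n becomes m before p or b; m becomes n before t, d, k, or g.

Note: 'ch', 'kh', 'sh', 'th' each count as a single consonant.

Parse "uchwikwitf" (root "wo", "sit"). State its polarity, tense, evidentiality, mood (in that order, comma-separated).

Segment: uch-wo-ik-wit-f.
polarity: uch- → affirmative.
tense: -ik → present.
evidentiality: -wit → hearsay.
mood: -f → conditional.

affirmative, present, hearsay, conditional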